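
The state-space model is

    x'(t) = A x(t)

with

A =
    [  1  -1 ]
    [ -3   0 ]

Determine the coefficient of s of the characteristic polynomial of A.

-1

For a 2×2 matrix, det(sI - A) = s^2 - (tr A)s + det A.
tr A = 1, det A = -3.
So p(s) = s^2 - s - 3.
The coefficient of s is -1.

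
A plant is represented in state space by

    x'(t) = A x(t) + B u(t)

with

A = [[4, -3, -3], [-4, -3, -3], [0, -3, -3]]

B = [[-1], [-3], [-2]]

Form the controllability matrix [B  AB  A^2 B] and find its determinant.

AB = [[11], [19], [15]]
A^2B = [[-58], [-146], [-102]]
Controllability matrix C = [B  AB  A^2B] = [[-1, 11, -58], [-3, 19, -146], [-2, 15, -102]]
Expanding along the first row, det(C) = (-1)·(19·(-102) - (-146)·15) - 11·((-3)·(-102) - (-146)·(-2)) + (-58)·((-3)·15 - 19·(-2)) = (-1)·252 - 11·14 + (-58)·(-7) = 0
Since det(C) = 0, rank(C) < 3 and the system is not completely controllable.

0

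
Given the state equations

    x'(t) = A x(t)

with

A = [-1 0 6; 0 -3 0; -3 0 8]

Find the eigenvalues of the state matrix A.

-3, 2, 5

det(sI - A) = s^3 - (tr A)s^2 + (M11 + M22 + M33)s - det A, where Mii is the 2×2 principal minor of A obtained by deleting row i and column i.
tr A = (-1) + (-3) + 8 = 4; M11 = (-3)·8 - 0·0 = -24 - 0 = -24; M22 = (-1)·8 - 6·(-3) = -8 - (-18) = 10; M33 = (-1)·(-3) - 0·0 = 3 - 0 = 3; sum of minors = -11.
det A = (-1)·((-3)·8 - 0·0) - 0·(0·8 - 0·(-3)) + 6·(0·0 - (-3)·(-3)) = (-1)·(-24) - 0·0 + 6·(-9) = -30.
So p(s) = det(sI - A) = s^3 - 4s^2 - 11s + 30.
Rational-root test: any integer root divides 30. Testing small divisors, s = 2 works: p(2) = 8 + (-16) + (-22) + 30 = 0, so (s - 2) is a factor.
Dividing, p(s) = (s - 2)(s^2 - 2s - 15).
Factor s^2 - 2s - 15: two numbers with sum 2 and product -15 are 5 and -3, so s^2 - 2s - 15 = (s - 5)(s + 3).
Hence p(s) = (s - 5) (s - 2) (s + 3), with roots -3, 2, 5.
At least one eigenvalue has non-negative real part, so the system is not asymptotically stable.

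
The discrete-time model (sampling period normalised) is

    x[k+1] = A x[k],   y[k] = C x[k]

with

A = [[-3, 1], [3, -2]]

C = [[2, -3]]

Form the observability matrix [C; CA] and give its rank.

2

CA = [[-15, 8]]
Observability matrix O = [C; CA] = [[2, -3], [-15, 8]]
det(O) = 2·8 - (-3)·(-15) = 16 - 45 = -29 ≠ 0, so rank(O) = 2.
rank(O) = 2 = n, so the pair (A, C) is completely observable.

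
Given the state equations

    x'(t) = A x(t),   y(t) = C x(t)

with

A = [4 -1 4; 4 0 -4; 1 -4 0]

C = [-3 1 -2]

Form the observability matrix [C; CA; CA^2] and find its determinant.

CA = [[-10, 11, -16]]
CA^2 = [[-12, 74, -84]]
Observability matrix O = [C; CA; CA^2] = [[-3, 1, -2], [-10, 11, -16], [-12, 74, -84]]
Expanding along the first row, det(O) = (-3)·(11·(-84) - (-16)·74) - 1·((-10)·(-84) - (-16)·(-12)) + (-2)·((-10)·74 - 11·(-12)) = (-3)·260 - 1·648 + (-2)·(-608) = -212
Since det(O) ≠ 0, rank(O) = 3 and the system is completely observable.

-212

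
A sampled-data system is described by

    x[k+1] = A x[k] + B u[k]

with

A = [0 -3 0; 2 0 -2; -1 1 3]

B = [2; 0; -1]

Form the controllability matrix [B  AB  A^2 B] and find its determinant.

-116

AB = [[0], [6], [-5]]
A^2B = [[-18], [10], [-9]]
Controllability matrix C = [B  AB  A^2B] = [[2, 0, -18], [0, 6, 10], [-1, -5, -9]]
Expanding along the first row, det(C) = 2·(6·(-9) - 10·(-5)) - 0·(0·(-9) - 10·(-1)) + (-18)·(0·(-5) - 6·(-1)) = 2·(-4) - 0·10 + (-18)·6 = -116
Since det(C) ≠ 0, rank(C) = 3 and the system is completely controllable.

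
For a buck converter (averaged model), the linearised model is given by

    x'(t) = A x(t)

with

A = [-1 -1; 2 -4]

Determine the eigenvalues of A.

-3, -2

det(sI - A) = s^2 - (tr A)s + det A, with tr A = (-1) + (-4) = -5 and det A = (-1)·(-4) - (-1)·2 = 4 - (-2) = 6.
So p(s) = det(sI - A) = s^2 + 5s + 6.
Factor s^2 + 5s + 6: two numbers with sum -5 and product 6 are -2 and -3, so s^2 + 5s + 6 = (s + 2)(s + 3).
Hence p(s) = (s + 2) (s + 3), with roots -3, -2.
All eigenvalues have negative real part, so the system is asymptotically stable.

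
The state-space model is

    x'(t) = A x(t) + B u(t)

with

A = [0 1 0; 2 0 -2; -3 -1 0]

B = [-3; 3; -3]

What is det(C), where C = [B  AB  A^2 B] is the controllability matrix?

AB = [[3], [0], [6]]
A^2B = [[0], [-6], [-9]]
Controllability matrix C = [B  AB  A^2B] = [[-3, 3, 0], [3, 0, -6], [-3, 6, -9]]
Expanding along the first row, det(C) = (-3)·(0·(-9) - (-6)·6) - 3·(3·(-9) - (-6)·(-3)) + 0·(3·6 - 0·(-3)) = (-3)·36 - 3·(-45) + 0·18 = 27
Since det(C) ≠ 0, rank(C) = 3 and the system is completely controllable.

27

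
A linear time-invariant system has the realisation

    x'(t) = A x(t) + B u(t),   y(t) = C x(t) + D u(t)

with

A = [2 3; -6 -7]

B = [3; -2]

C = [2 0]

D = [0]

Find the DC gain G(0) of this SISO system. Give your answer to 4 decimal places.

G(0) = C(-A)^{-1}B + D = -C A^{-1} B + D.
det A = 4, so A^{-1} = (1/4)·adj(A) = [[-7/4, -3/4], [3/2, 1/2]]
A^{-1} B = [-15/4, 7/2]^T
C A^{-1} B = -15/2
G(0) = D - C A^{-1} B = 0 - (-15/2) = 15/2 ≈ 7.5000

7.5000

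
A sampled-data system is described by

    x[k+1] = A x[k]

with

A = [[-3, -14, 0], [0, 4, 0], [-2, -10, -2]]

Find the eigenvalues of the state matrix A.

-3, -2, 4

det(zI - A) = z^3 - (tr A)z^2 + (M11 + M22 + M33)z - det A, where Mii is the 2×2 principal minor of A obtained by deleting row i and column i.
tr A = (-3) + 4 + (-2) = -1; M11 = 4·(-2) - 0·(-10) = -8 - 0 = -8; M22 = (-3)·(-2) - 0·(-2) = 6 - 0 = 6; M33 = (-3)·4 - (-14)·0 = -12 - 0 = -12; sum of minors = -14.
det A = (-3)·(4·(-2) - 0·(-10)) - (-14)·(0·(-2) - 0·(-2)) + 0·(0·(-10) - 4·(-2)) = (-3)·(-8) - (-14)·0 + 0·8 = 24.
So p(z) = det(zI - A) = z^3 + z^2 - 14z - 24.
Rational-root test: any integer root divides -24. Testing small divisors, z = -2 works: p(-2) = -8 + 4 + 28 + (-24) = 0, so (z + 2) is a factor.
Dividing, p(z) = (z + 2)(z^2 - z - 12).
Factor z^2 - z - 12: two numbers with sum 1 and product -12 are 4 and -3, so z^2 - z - 12 = (z - 4)(z + 3).
Hence p(z) = (z - 4) (z + 2) (z + 3), with roots -3, -2, 4.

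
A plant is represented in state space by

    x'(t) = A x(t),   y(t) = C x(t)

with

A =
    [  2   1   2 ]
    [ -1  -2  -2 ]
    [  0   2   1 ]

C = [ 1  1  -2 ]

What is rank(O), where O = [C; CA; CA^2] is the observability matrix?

3

CA = [[1, -5, -2]]
CA^2 = [[7, 7, 10]]
Observability matrix O = [C; CA; CA^2] = [[1, 1, -2], [1, -5, -2], [7, 7, 10]]
det(O) = 1·((-5)·10 - (-2)·7) - 1·(1·10 - (-2)·7) + (-2)·(1·7 - (-5)·7) = 1·(-36) - 1·24 + (-2)·42 = -144 ≠ 0, so rank(O) = 3.
rank(O) = 3 = n, so the pair (A, C) is completely observable.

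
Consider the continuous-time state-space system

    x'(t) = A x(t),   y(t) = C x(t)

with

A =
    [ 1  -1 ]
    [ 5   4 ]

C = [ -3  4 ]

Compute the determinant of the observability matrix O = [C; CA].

CA = [[17, 19]]
Observability matrix O = [C; CA] = [[-3, 4], [17, 19]]
det(O) = (-3)·19 - 4·17 = -57 - 68 = -125
Since det(O) ≠ 0, rank(O) = 2 and the system is completely observable.

-125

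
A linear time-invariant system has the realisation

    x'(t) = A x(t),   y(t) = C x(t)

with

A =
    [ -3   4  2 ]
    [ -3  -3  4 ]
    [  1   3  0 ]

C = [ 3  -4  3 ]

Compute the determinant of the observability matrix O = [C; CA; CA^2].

CA = [[6, 33, -10]]
CA^2 = [[-127, -105, 144]]
Observability matrix O = [C; CA; CA^2] = [[3, -4, 3], [6, 33, -10], [-127, -105, 144]]
Expanding along the first row, det(O) = 3·(33·144 - (-10)·(-105)) - (-4)·(6·144 - (-10)·(-127)) + 3·(6·(-105) - 33·(-127)) = 3·3702 - (-4)·(-406) + 3·3561 = 20165
Since det(O) ≠ 0, rank(O) = 3 and the system is completely observable.

20165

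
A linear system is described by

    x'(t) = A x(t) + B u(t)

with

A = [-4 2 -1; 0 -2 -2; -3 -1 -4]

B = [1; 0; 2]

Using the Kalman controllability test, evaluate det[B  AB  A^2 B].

-78

AB = [[-6], [-4], [-11]]
A^2B = [[27], [30], [66]]
Controllability matrix C = [B  AB  A^2B] = [[1, -6, 27], [0, -4, 30], [2, -11, 66]]
Expanding along the first row, det(C) = 1·((-4)·66 - 30·(-11)) - (-6)·(0·66 - 30·2) + 27·(0·(-11) - (-4)·2) = 1·66 - (-6)·(-60) + 27·8 = -78
Since det(C) ≠ 0, rank(C) = 3 and the system is completely controllable.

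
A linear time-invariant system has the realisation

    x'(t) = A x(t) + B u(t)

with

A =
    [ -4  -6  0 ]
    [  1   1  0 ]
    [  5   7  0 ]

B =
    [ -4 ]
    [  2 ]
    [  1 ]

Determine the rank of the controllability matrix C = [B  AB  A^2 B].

AB = [[4], [-2], [-6]]
A^2B = [[-4], [2], [6]]
Controllability matrix C = [B  AB  A^2B] = [[-4, 4, -4], [2, -2, 2], [1, -6, 6]]
The rows r1, r2, r3 of C are linearly dependent: r1 + 2·r2 = 0 (check each entry), so rank(C) ≤ 2.
The 2×2 minor from rows 1, 3, columns 1, 2 is (-4)·(-6) - 4·1 = 24 - 4 = 20 ≠ 0, so rank(C) = 2.
rank(C) = 2 < n = 3, so the pair (A, B) is not completely controllable.

2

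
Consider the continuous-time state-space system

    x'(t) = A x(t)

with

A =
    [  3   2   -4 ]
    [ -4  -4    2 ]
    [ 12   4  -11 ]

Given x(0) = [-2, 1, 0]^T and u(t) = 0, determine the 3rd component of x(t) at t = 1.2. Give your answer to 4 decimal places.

-0.0616

det(sI - A) = s^3 - (tr A)s^2 + (M11 + M22 + M33)s - det A, where Mii is the 2×2 principal minor of A obtained by deleting row i and column i.
tr A = 3 + (-4) + (-11) = -12; M11 = (-4)·(-11) - 2·4 = 44 - 8 = 36; M22 = 3·(-11) - (-4)·12 = -33 - (-48) = 15; M33 = 3·(-4) - 2·(-4) = -12 - (-8) = -4; sum of minors = 47.
det A = 3·((-4)·(-11) - 2·4) - 2·((-4)·(-11) - 2·12) + (-4)·((-4)·4 - (-4)·12) = 3·36 - 2·20 + (-4)·32 = -60.
So p(s) = det(sI - A) = s^3 + 12s^2 + 47s + 60.
Rational-root test: any integer root divides 60. Testing small divisors, s = -3 works: p(-3) = -27 + 108 + (-141) + 60 = 0, so (s + 3) is a factor.
Dividing, p(s) = (s + 3)(s^2 + 9s + 20).
Factor s^2 + 9s + 20: two numbers with sum -9 and product 20 are -4 and -5, so s^2 + 9s + 20 = (s + 4)(s + 5).
Hence p(s) = (s + 3) (s + 4) (s + 5), with roots -5, -4, -3.
The eigenvalues -5, -4, -3 are distinct and real, so A is diagonalisable and x(t) = e^{At} x(0) = V diag(e^{λ_i t}) V^{-1} x(0), where the columns of V are the eigenvectors.
λ = -5: A - (-5)I = [[8, 2, -4], [-4, 1, 2], [12, 4, -6]]. v must be orthogonal to every row; (row 1) × (row 2) = [8, 0, 16], so take v_1 = [-1, 0, -2]^T.
λ = -4: A - (-4)I = [[7, 2, -4], [-4, 0, 2], [12, 4, -7]]. v must be orthogonal to every row; (row 1) × (row 2) = [4, 2, 8], so take v_2 = [-2, -1, -4]^T.
λ = -3: A - (-3)I = [[6, 2, -4], [-4, -1, 2], [12, 4, -8]]. v must be orthogonal to every row; (row 1) × (row 2) = [0, 4, 2], so take v_3 = [0, 2, 1]^T.
V = [v_1 v_2 v_3] = [[-1, -2, 0], [0, -1, 2], [-2, -4, 1]] has det V = 1, so V^{-1} = adj(V)/det V = [[7, 2, -4], [-4, -1, 2], [-2, 0, 1]].
Modal coordinates z(0) = V^{-1} x(0): 7·(-2) + 2·1 + (-4)·0 = -12; (-4)·(-2) + (-1)·1 + 2·0 = 7; (-2)·(-2) + 0·1 + 1·0 = 4; so z(0) = [-12, 7, 4]^T.
x_3(t) = Σ_i (v_i)_3 · z_i(0) · e^{λ_i t} (row 3 of V times the modal terms).
x_3(1.2) = (-2)·(-12)·e^{-5·1.2} + (-4)·7·e^{-4·1.2} + 1·4·e^{-3·1.2} = 24·0.002479 + (-28)·0.008230 + 4·0.027324 = -0.0616.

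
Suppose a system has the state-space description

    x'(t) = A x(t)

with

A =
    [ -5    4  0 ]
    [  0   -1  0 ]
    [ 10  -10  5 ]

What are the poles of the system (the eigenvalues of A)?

det(sI - A) = s^3 - (tr A)s^2 + (M11 + M22 + M33)s - det A, where Mii is the 2×2 principal minor of A obtained by deleting row i and column i.
tr A = (-5) + (-1) + 5 = -1; M11 = (-1)·5 - 0·(-10) = -5 - 0 = -5; M22 = (-5)·5 - 0·10 = -25 - 0 = -25; M33 = (-5)·(-1) - 4·0 = 5 - 0 = 5; sum of minors = -25.
det A = (-5)·((-1)·5 - 0·(-10)) - 4·(0·5 - 0·10) + 0·(0·(-10) - (-1)·10) = (-5)·(-5) - 4·0 + 0·10 = 25.
So p(s) = det(sI - A) = s^3 + s^2 - 25s - 25.
Rational-root test: any integer root divides -25. Testing small divisors, s = -1 works: p(-1) = -1 + 1 + 25 + (-25) = 0, so (s + 1) is a factor.
Dividing, p(s) = (s + 1)(s^2 - 25).
Factor s^2 - 25: two numbers with sum 0 and product -25 are 5 and -5, so s^2 - 25 = (s - 5)(s + 5).
Hence p(s) = (s - 5) (s + 1) (s + 5), with roots -5, -1, 5.
At least one eigenvalue has non-negative real part, so the system is not asymptotically stable.

-5, -1, 5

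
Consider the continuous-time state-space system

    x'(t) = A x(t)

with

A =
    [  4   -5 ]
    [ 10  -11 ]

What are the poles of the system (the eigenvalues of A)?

det(sI - A) = s^2 - (tr A)s + det A, with tr A = 4 + (-11) = -7 and det A = 4·(-11) - (-5)·10 = -44 - (-50) = 6.
So p(s) = det(sI - A) = s^2 + 7s + 6.
Factor s^2 + 7s + 6: two numbers with sum -7 and product 6 are -1 and -6, so s^2 + 7s + 6 = (s + 1)(s + 6).
Hence p(s) = (s + 1) (s + 6), with roots -6, -1.
All eigenvalues have negative real part, so the system is asymptotically stable.

-6, -1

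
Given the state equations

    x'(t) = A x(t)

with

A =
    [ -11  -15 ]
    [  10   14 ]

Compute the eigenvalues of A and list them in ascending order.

det(sI - A) = s^2 - (tr A)s + det A, with tr A = (-11) + 14 = 3 and det A = (-11)·14 - (-15)·10 = -154 - (-150) = -4.
So p(s) = det(sI - A) = s^2 - 3s - 4.
Factor s^2 - 3s - 4: two numbers with sum 3 and product -4 are 4 and -1, so s^2 - 3s - 4 = (s - 4)(s + 1).
Hence p(s) = (s - 4) (s + 1), with roots -1, 4.
At least one eigenvalue has non-negative real part, so the system is not asymptotically stable.

-1, 4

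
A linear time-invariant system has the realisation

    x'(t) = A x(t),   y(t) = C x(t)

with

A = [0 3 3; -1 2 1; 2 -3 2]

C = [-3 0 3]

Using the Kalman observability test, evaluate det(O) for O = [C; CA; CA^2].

CA = [[6, -18, -3]]
CA^2 = [[12, -9, -6]]
Observability matrix O = [C; CA; CA^2] = [[-3, 0, 3], [6, -18, -3], [12, -9, -6]]
Expanding along the first row, det(O) = (-3)·((-18)·(-6) - (-3)·(-9)) - 0·(6·(-6) - (-3)·12) + 3·(6·(-9) - (-18)·12) = (-3)·81 - 0·0 + 3·162 = 243
Since det(O) ≠ 0, rank(O) = 3 and the system is completely observable.

243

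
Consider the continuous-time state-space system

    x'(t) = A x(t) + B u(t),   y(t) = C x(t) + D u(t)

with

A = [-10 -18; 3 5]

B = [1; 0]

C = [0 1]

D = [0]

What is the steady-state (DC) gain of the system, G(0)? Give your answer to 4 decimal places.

0.7500

G(0) = C(-A)^{-1}B + D = -C A^{-1} B + D.
det A = 4, so A^{-1} = (1/4)·adj(A) = [[5/4, 9/2], [-3/4, -5/2]]
A^{-1} B = [5/4, -3/4]^T
C A^{-1} B = -3/4
G(0) = D - C A^{-1} B = 0 - (-3/4) = 3/4 ≈ 0.7500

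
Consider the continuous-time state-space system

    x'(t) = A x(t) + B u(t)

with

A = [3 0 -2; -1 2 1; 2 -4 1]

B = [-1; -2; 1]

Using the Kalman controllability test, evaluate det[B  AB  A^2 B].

AB = [[-5], [-2], [7]]
A^2B = [[-29], [8], [5]]
Controllability matrix C = [B  AB  A^2B] = [[-1, -5, -29], [-2, -2, 8], [1, 7, 5]]
Expanding along the first row, det(C) = (-1)·((-2)·5 - 8·7) - (-5)·((-2)·5 - 8·1) + (-29)·((-2)·7 - (-2)·1) = (-1)·(-66) - (-5)·(-18) + (-29)·(-12) = 324
Since det(C) ≠ 0, rank(C) = 3 and the system is completely controllable.

324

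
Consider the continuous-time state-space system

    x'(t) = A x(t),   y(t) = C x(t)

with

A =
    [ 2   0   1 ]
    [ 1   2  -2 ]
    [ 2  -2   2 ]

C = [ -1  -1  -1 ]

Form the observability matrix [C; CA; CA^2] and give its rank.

3

CA = [[-5, 0, -1]]
CA^2 = [[-12, 2, -7]]
Observability matrix O = [C; CA; CA^2] = [[-1, -1, -1], [-5, 0, -1], [-12, 2, -7]]
det(O) = (-1)·(0·(-7) - (-1)·2) - (-1)·((-5)·(-7) - (-1)·(-12)) + (-1)·((-5)·2 - 0·(-12)) = (-1)·2 - (-1)·23 + (-1)·(-10) = 31 ≠ 0, so rank(O) = 3.
rank(O) = 3 = n, so the pair (A, C) is completely observable.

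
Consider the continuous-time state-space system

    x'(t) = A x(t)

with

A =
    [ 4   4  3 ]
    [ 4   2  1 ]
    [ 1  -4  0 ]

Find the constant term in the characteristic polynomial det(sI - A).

34

Expand det(sI - A) for the 3×3 matrix.
p(s) = s^3 - 6s^2 - 7s + 34.
(Check: constant term = det(-A) = (-1)^3 det A = 34; coefficient of s^2 = -tr A = -6.)
The constant term is 34.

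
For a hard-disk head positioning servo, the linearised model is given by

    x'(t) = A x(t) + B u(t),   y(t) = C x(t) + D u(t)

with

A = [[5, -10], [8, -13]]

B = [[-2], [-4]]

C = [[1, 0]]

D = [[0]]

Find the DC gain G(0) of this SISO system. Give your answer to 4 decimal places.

0.9333

G(0) = C(-A)^{-1}B + D = -C A^{-1} B + D.
det A = 15, so A^{-1} = (1/15)·adj(A) = [[-13/15, 2/3], [-8/15, 1/3]]
A^{-1} B = [-14/15, -4/15]^T
C A^{-1} B = -14/15
G(0) = D - C A^{-1} B = 0 - (-14/15) = 14/15 ≈ 0.9333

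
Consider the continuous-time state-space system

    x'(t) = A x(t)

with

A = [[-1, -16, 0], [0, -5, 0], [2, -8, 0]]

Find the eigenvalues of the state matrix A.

det(sI - A) = s^3 - (tr A)s^2 + (M11 + M22 + M33)s - det A, where Mii is the 2×2 principal minor of A obtained by deleting row i and column i.
tr A = (-1) + (-5) + 0 = -6; M11 = (-5)·0 - 0·(-8) = 0 - 0 = 0; M22 = (-1)·0 - 0·2 = 0 - 0 = 0; M33 = (-1)·(-5) - (-16)·0 = 5 - 0 = 5; sum of minors = 5.
det A = (-1)·((-5)·0 - 0·(-8)) - (-16)·(0·0 - 0·2) + 0·(0·(-8) - (-5)·2) = (-1)·0 - (-16)·0 + 0·10 = 0.
So p(s) = det(sI - A) = s^3 + 6s^2 + 5s.
The constant term is 0, so p(s) = s(s^2 + 6s + 5).
Factor s^2 + 6s + 5: two numbers with sum -6 and product 5 are -1 and -5, so s^2 + 6s + 5 = (s + 1)(s + 5).
Hence p(s) = s (s + 1) (s + 5), with roots -5, -1, 0.
At least one eigenvalue has non-negative real part, so the system is not asymptotically stable.

-5, -1, 0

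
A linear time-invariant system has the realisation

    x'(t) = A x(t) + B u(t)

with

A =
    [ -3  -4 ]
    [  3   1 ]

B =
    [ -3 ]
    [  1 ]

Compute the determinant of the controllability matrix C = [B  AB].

19

AB = [[5], [-8]]
Controllability matrix C = [B  AB] = [[-3, 5], [1, -8]]
det(C) = (-3)·(-8) - 5·1 = 24 - 5 = 19
Since det(C) ≠ 0, rank(C) = 2 and the system is completely controllable.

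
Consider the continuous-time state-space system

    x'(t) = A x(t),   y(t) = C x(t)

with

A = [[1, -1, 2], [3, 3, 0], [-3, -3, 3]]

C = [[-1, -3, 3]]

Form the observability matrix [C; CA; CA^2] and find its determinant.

CA = [[-19, -17, 7]]
CA^2 = [[-91, -53, -17]]
Observability matrix O = [C; CA; CA^2] = [[-1, -3, 3], [-19, -17, 7], [-91, -53, -17]]
Expanding along the first row, det(O) = (-1)·((-17)·(-17) - 7·(-53)) - (-3)·((-19)·(-17) - 7·(-91)) + 3·((-19)·(-53) - (-17)·(-91)) = (-1)·660 - (-3)·960 + 3·(-540) = 600
Since det(O) ≠ 0, rank(O) = 3 and the system is completely observable.

600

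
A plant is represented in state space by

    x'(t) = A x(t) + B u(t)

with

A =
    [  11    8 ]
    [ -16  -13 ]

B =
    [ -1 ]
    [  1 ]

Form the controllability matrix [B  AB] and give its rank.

AB = [[-3], [3]]
Controllability matrix C = [B  AB] = [[-1, -3], [1, 3]]
Every column of C is a scalar multiple of column 1 = [-1, 1] (multipliers 1, 3), so the columns span a one-dimensional space.
C ≠ 0, hence rank(C) = 1.
rank(C) = 1 < n = 2, so the pair (A, B) is not completely controllable.

1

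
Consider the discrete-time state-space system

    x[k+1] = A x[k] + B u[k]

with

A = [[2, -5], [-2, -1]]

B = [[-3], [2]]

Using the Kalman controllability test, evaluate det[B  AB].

20

AB = [[-16], [4]]
Controllability matrix C = [B  AB] = [[-3, -16], [2, 4]]
det(C) = (-3)·4 - (-16)·2 = -12 - (-32) = 20
Since det(C) ≠ 0, rank(C) = 2 and the system is completely controllable.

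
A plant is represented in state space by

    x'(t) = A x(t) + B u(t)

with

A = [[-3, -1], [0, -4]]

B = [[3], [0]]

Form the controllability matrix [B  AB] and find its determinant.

AB = [[-9], [0]]
Controllability matrix C = [B  AB] = [[3, -9], [0, 0]]
det(C) = 3·0 - (-9)·0 = 0 - 0 = 0
Since det(C) = 0, rank(C) < 2 and the system is not completely controllable.

0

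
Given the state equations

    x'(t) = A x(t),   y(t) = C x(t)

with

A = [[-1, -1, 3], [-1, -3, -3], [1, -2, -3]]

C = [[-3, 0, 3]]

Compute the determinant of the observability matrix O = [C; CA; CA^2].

CA = [[6, -3, -18]]
CA^2 = [[-21, 39, 81]]
Observability matrix O = [C; CA; CA^2] = [[-3, 0, 3], [6, -3, -18], [-21, 39, 81]]
Expanding along the first row, det(O) = (-3)·((-3)·81 - (-18)·39) - 0·(6·81 - (-18)·(-21)) + 3·(6·39 - (-3)·(-21)) = (-3)·459 - 0·108 + 3·171 = -864
Since det(O) ≠ 0, rank(O) = 3 and the system is completely observable.

-864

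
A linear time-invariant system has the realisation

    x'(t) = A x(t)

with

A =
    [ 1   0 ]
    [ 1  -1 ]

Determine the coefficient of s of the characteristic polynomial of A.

0

For a 2×2 matrix, det(sI - A) = s^2 - (tr A)s + det A.
tr A = 0, det A = -1.
So p(s) = s^2 - 1.
The coefficient of s is 0.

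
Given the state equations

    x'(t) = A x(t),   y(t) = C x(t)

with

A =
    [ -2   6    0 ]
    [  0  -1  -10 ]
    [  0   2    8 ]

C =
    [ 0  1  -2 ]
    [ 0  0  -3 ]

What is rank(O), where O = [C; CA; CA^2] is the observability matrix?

CA = [[0, -5, -26], [0, -6, -24]]
CA^2 = [[0, -47, -158], [0, -42, -132]]
Observability matrix O = [C; CA; CA^2] = [[0, 1, -2], [0, 0, -3], [0, -5, -26], [0, -6, -24], [0, -47, -158], [0, -42, -132]]
Column 1 of O is identically zero, so rank(O) ≤ 2.
The 2×2 minor from rows 1, 2, columns 2, 3 is 1·(-3) - (-2)·0 = -3 - 0 = -3 ≠ 0, so rank(O) = 2.
rank(O) = 2 < n = 3, so the pair (A, C) is not completely observable.

2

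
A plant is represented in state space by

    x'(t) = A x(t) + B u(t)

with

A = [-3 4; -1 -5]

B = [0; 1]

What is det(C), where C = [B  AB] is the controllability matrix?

-4

AB = [[4], [-5]]
Controllability matrix C = [B  AB] = [[0, 4], [1, -5]]
det(C) = 0·(-5) - 4·1 = 0 - 4 = -4
Since det(C) ≠ 0, rank(C) = 2 and the system is completely controllable.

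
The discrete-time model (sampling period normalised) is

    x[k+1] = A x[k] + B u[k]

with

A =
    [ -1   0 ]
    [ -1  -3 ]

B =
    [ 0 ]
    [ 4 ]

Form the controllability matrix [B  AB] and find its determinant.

0

AB = [[0], [-12]]
Controllability matrix C = [B  AB] = [[0, 0], [4, -12]]
det(C) = 0·(-12) - 0·4 = 0 - 0 = 0
Since det(C) = 0, rank(C) < 2 and the system is not completely controllable.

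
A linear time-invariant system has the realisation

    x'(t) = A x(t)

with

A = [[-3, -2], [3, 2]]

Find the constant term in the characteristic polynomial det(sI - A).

0

For a 2×2 matrix, det(sI - A) = s^2 - (tr A)s + det A.
tr A = -1, det A = 0.
So p(s) = s^2 + s.
The constant term is 0.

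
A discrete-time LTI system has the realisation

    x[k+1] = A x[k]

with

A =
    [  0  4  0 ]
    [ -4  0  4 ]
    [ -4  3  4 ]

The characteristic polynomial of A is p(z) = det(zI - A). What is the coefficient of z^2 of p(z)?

Expand det(zI - A) for the 3×3 matrix.
p(z) = z^3 - 4z^2 + 4z.
(Check: constant term = det(-A) = (-1)^3 det A = 0; coefficient of z^2 = -tr A = -4.)
The coefficient of z^2 is -4.

-4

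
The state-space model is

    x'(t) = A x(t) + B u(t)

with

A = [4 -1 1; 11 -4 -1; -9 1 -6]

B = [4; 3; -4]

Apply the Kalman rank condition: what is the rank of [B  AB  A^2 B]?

AB = [[9], [36], [-9]]
A^2B = [[-9], [-36], [9]]
Controllability matrix C = [B  AB  A^2B] = [[4, 9, -9], [3, 36, -36], [-4, -9, 9]]
The rows r1, r2, r3 of C are linearly dependent: r1 + r3 = 0 (check each entry), so rank(C) ≤ 2.
The 2×2 minor from rows 1, 2, columns 1, 2 is 4·36 - 9·3 = 144 - 27 = 117 ≠ 0, so rank(C) = 2.
rank(C) = 2 < n = 3, so the pair (A, B) is not completely controllable.

2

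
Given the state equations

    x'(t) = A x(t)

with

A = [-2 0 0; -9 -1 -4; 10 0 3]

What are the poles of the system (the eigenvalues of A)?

-2, -1, 3

det(sI - A) = s^3 - (tr A)s^2 + (M11 + M22 + M33)s - det A, where Mii is the 2×2 principal minor of A obtained by deleting row i and column i.
tr A = (-2) + (-1) + 3 = 0; M11 = (-1)·3 - (-4)·0 = -3 - 0 = -3; M22 = (-2)·3 - 0·10 = -6 - 0 = -6; M33 = (-2)·(-1) - 0·(-9) = 2 - 0 = 2; sum of minors = -7.
det A = (-2)·((-1)·3 - (-4)·0) - 0·((-9)·3 - (-4)·10) + 0·((-9)·0 - (-1)·10) = (-2)·(-3) - 0·13 + 0·10 = 6.
So p(s) = det(sI - A) = s^3 - 7s - 6.
Rational-root test: any integer root divides -6. Testing small divisors, s = -1 works: p(-1) = -1 + 0 + 7 + (-6) = 0, so (s + 1) is a factor.
Dividing, p(s) = (s + 1)(s^2 - s - 6).
Factor s^2 - s - 6: two numbers with sum 1 and product -6 are 3 and -2, so s^2 - s - 6 = (s - 3)(s + 2).
Hence p(s) = (s - 3) (s + 1) (s + 2), with roots -2, -1, 3.
At least one eigenvalue has non-negative real part, so the system is not asymptotically stable.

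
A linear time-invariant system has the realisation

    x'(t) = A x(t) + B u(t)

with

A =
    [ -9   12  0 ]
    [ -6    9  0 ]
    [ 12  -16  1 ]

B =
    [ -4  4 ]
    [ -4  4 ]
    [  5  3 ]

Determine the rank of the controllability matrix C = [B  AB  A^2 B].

2

AB = [[-12, 12], [-12, 12], [21, -13]]
A^2B = [[-36, 36], [-36, 36], [69, -61]]
Controllability matrix C = [B  AB  A^2B] = [[-4, 4, -12, 12, -36, 36], [-4, 4, -12, 12, -36, 36], [5, 3, 21, -13, 69, -61]]
The rows r1, r2, r3 of C are linearly dependent: -r1 + r2 = 0 (check each entry), so rank(C) ≤ 2.
The 2×2 minor from rows 1, 3, columns 1, 2 is (-4)·3 - 4·5 = -12 - 20 = -32 ≠ 0, so rank(C) = 2.
rank(C) = 2 < n = 3, so the pair (A, B) is not completely controllable.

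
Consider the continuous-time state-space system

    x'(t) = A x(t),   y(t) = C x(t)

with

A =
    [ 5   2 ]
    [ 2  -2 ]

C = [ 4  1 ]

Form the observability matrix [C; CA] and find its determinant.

2

CA = [[22, 6]]
Observability matrix O = [C; CA] = [[4, 1], [22, 6]]
det(O) = 4·6 - 1·22 = 24 - 22 = 2
Since det(O) ≠ 0, rank(O) = 2 and the system is completely observable.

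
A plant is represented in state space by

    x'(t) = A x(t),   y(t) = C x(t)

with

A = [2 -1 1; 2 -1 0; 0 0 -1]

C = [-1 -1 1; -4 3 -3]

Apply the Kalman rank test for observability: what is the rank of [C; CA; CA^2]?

CA = [[-4, 2, -2], [-2, 1, -1]]
CA^2 = [[-4, 2, -2], [-2, 1, -1]]
Observability matrix O = [C; CA; CA^2] = [[-1, -1, 1], [-4, 3, -3], [-4, 2, -2], [-2, 1, -1], [-4, 2, -2], [-2, 1, -1]]
The columns c1, c2, c3 of O are linearly dependent: c2 + c3 = 0 (check each entry), so rank(O) ≤ 2.
The 2×2 minor from rows 1, 2, columns 1, 2 is (-1)·3 - (-1)·(-4) = -3 - 4 = -7 ≠ 0, so rank(O) = 2.
rank(O) = 2 < n = 3, so the pair (A, C) is not completely observable.

2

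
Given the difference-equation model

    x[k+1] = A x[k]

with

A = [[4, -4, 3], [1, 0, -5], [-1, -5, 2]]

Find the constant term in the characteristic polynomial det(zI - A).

Expand det(zI - A) for the 3×3 matrix.
p(z) = z^3 - 6z^2 - 10z + 127.
(Check: constant term = det(-A) = (-1)^3 det A = 127; coefficient of z^2 = -tr A = -6.)
The constant term is 127.

127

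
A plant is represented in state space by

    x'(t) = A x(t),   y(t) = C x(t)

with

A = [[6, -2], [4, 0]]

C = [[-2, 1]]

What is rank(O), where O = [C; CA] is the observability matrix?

CA = [[-8, 4]]
Observability matrix O = [C; CA] = [[-2, 1], [-8, 4]]
Every row of O is a scalar multiple of row 1 = [-2, 1] (multipliers 1, 4), so the rows span a one-dimensional space.
O ≠ 0, hence rank(O) = 1.
rank(O) = 1 < n = 2, so the pair (A, C) is not completely observable.

1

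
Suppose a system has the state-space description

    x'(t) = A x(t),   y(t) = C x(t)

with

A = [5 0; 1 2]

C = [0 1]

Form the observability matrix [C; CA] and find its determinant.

-1

CA = [[1, 2]]
Observability matrix O = [C; CA] = [[0, 1], [1, 2]]
det(O) = 0·2 - 1·1 = 0 - 1 = -1
Since det(O) ≠ 0, rank(O) = 2 and the system is completely observable.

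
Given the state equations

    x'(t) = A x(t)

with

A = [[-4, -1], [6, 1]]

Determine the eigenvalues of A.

-2, -1

det(sI - A) = s^2 - (tr A)s + det A, with tr A = (-4) + 1 = -3 and det A = (-4)·1 - (-1)·6 = -4 - (-6) = 2.
So p(s) = det(sI - A) = s^2 + 3s + 2.
Factor s^2 + 3s + 2: two numbers with sum -3 and product 2 are -1 and -2, so s^2 + 3s + 2 = (s + 1)(s + 2).
Hence p(s) = (s + 1) (s + 2), with roots -2, -1.
All eigenvalues have negative real part, so the system is asymptotically stable.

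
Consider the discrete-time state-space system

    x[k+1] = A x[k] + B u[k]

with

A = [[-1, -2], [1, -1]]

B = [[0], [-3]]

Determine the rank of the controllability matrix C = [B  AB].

AB = [[6], [3]]
Controllability matrix C = [B  AB] = [[0, 6], [-3, 3]]
det(C) = 0·3 - 6·(-3) = 0 - (-18) = 18 ≠ 0, so rank(C) = 2.
rank(C) = 2 = n, so the pair (A, B) is completely controllable.

2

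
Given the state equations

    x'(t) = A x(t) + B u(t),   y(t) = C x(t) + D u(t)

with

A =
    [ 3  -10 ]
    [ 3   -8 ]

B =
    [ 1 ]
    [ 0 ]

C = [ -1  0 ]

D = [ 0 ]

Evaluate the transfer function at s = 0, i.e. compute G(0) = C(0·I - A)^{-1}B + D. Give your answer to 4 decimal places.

-1.3333

G(0) = C(-A)^{-1}B + D = -C A^{-1} B + D.
det A = 6, so A^{-1} = (1/6)·adj(A) = [[-4/3, 5/3], [-1/2, 1/2]]
A^{-1} B = [-4/3, -1/2]^T
C A^{-1} B = 4/3
G(0) = D - C A^{-1} B = 0 - (4/3) = -4/3 ≈ -1.3333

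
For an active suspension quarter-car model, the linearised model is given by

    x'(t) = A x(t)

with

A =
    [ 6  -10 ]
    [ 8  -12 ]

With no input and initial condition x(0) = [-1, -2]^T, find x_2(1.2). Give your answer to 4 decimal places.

0.3135

det(sI - A) = s^2 - (tr A)s + det A, with tr A = 6 + (-12) = -6 and det A = 6·(-12) - (-10)·8 = -72 - (-80) = 8.
So p(s) = det(sI - A) = s^2 + 6s + 8.
Factor s^2 + 6s + 8: two numbers with sum -6 and product 8 are -2 and -4, so s^2 + 6s + 8 = (s + 2)(s + 4).
Hence p(s) = (s + 2) (s + 4), with roots -4, -2.
The eigenvalues -4, -2 are distinct and real, so A is diagonalisable and x(t) = e^{At} x(0) = V diag(e^{λ_i t}) V^{-1} x(0), where the columns of V are the eigenvectors.
λ = -4: A - (-4)I = [[10, -10], [8, -8]]. Row 1 gives 10·v1 + (-10)·v2 = 0, so take v_1 = [1, 1]^T.
λ = -2: A - (-2)I = [[8, -10], [8, -10]]. Row 1 gives 8·v1 + (-10)·v2 = 0, so take v_2 = [5, 4]^T.
V = [v_1 v_2] = [[1, 5], [1, 4]] has det V = -1, so V^{-1} = adj(V)/det V = [[-4, 5], [1, -1]].
Modal coordinates z(0) = V^{-1} x(0): (-4)·(-1) + 5·(-2) = -6; 1·(-1) + (-1)·(-2) = 1; so z(0) = [-6, 1]^T.
x_2(t) = Σ_i (v_i)_2 · z_i(0) · e^{λ_i t} (row 2 of V times the modal terms).
x_2(1.2) = 1·(-6)·e^{-4·1.2} + 4·1·e^{-2·1.2} = (-6)·0.008230 + 4·0.090718 = 0.3135.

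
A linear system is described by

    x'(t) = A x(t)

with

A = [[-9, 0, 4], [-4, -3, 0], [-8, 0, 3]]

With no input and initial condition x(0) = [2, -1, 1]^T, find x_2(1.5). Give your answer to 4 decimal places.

0.3496

det(sI - A) = s^3 - (tr A)s^2 + (M11 + M22 + M33)s - det A, where Mii is the 2×2 principal minor of A obtained by deleting row i and column i.
tr A = (-9) + (-3) + 3 = -9; M11 = (-3)·3 - 0·0 = -9 - 0 = -9; M22 = (-9)·3 - 4·(-8) = -27 - (-32) = 5; M33 = (-9)·(-3) - 0·(-4) = 27 - 0 = 27; sum of minors = 23.
det A = (-9)·((-3)·3 - 0·0) - 0·((-4)·3 - 0·(-8)) + 4·((-4)·0 - (-3)·(-8)) = (-9)·(-9) - 0·(-12) + 4·(-24) = -15.
So p(s) = det(sI - A) = s^3 + 9s^2 + 23s + 15.
Rational-root test: any integer root divides 15. Testing small divisors, s = -1 works: p(-1) = -1 + 9 + (-23) + 15 = 0, so (s + 1) is a factor.
Dividing, p(s) = (s + 1)(s^2 + 8s + 15).
Factor s^2 + 8s + 15: two numbers with sum -8 and product 15 are -3 and -5, so s^2 + 8s + 15 = (s + 3)(s + 5).
Hence p(s) = (s + 1) (s + 3) (s + 5), with roots -5, -3, -1.
The eigenvalues -5, -3, -1 are distinct and real, so A is diagonalisable and x(t) = e^{At} x(0) = V diag(e^{λ_i t}) V^{-1} x(0), where the columns of V are the eigenvectors.
λ = -5: A - (-5)I = [[-4, 0, 4], [-4, 2, 0], [-8, 0, 8]]. v must be orthogonal to every row; (row 1) × (row 2) = [-8, -16, -8], so take v_1 = [1, 2, 1]^T.
λ = -3: A - (-3)I = [[-6, 0, 4], [-4, 0, 0], [-8, 0, 6]]. v must be orthogonal to every row; (row 1) × (row 2) = [0, -16, 0], so take v_2 = [0, 1, 0]^T.
λ = -1: A - (-1)I = [[-8, 0, 4], [-4, -2, 0], [-8, 0, 4]]. v must be orthogonal to every row; (row 1) × (row 2) = [8, -16, 16], so take v_3 = [-1, 2, -2]^T.
V = [v_1 v_2 v_3] = [[1, 0, -1], [2, 1, 2], [1, 0, -2]] has det V = -1, so V^{-1} = adj(V)/det V = [[2, 0, -1], [-6, 1, 4], [1, 0, -1]].
Modal coordinates z(0) = V^{-1} x(0): 2·2 + 0·(-1) + (-1)·1 = 3; (-6)·2 + 1·(-1) + 4·1 = -9; 1·2 + 0·(-1) + (-1)·1 = 1; so z(0) = [3, -9, 1]^T.
x_2(t) = Σ_i (v_i)_2 · z_i(0) · e^{λ_i t} (row 2 of V times the modal terms).
x_2(1.5) = 2·3·e^{-5·1.5} + 1·(-9)·e^{-3·1.5} + 2·1·e^{-1·1.5} = 6·0.000553 + (-9)·0.011109 + 2·0.223130 = 0.3496.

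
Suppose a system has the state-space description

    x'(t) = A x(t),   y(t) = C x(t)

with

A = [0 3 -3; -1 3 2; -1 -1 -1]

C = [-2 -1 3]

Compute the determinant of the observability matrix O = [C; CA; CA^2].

CA = [[-2, -12, 1]]
CA^2 = [[11, -43, -19]]
Observability matrix O = [C; CA; CA^2] = [[-2, -1, 3], [-2, -12, 1], [11, -43, -19]]
Expanding along the first row, det(O) = (-2)·((-12)·(-19) - 1·(-43)) - (-1)·((-2)·(-19) - 1·11) + 3·((-2)·(-43) - (-12)·11) = (-2)·271 - (-1)·27 + 3·218 = 139
Since det(O) ≠ 0, rank(O) = 3 and the system is completely observable.

139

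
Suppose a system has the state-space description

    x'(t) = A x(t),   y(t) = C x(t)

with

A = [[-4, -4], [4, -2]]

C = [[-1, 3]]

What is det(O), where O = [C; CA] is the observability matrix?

-46

CA = [[16, -2]]
Observability matrix O = [C; CA] = [[-1, 3], [16, -2]]
det(O) = (-1)·(-2) - 3·16 = 2 - 48 = -46
Since det(O) ≠ 0, rank(O) = 2 and the system is completely observable.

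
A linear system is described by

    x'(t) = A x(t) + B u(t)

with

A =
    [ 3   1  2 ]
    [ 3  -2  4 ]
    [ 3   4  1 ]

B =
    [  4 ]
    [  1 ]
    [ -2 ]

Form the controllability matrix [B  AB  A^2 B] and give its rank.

AB = [[9], [2], [14]]
A^2B = [[57], [79], [49]]
Controllability matrix C = [B  AB  A^2B] = [[4, 9, 57], [1, 2, 79], [-2, 14, 49]]
det(C) = 4·(2·49 - 79·14) - 9·(1·49 - 79·(-2)) + 57·(1·14 - 2·(-2)) = 4·(-1008) - 9·207 + 57·18 = -4869 ≠ 0, so rank(C) = 3.
rank(C) = 3 = n, so the pair (A, B) is completely controllable.

3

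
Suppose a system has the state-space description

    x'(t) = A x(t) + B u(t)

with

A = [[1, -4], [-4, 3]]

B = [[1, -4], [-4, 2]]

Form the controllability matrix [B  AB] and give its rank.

AB = [[17, -12], [-16, 22]]
Controllability matrix C = [B  AB] = [[1, -4, 17, -12], [-4, 2, -16, 22]]
Take the 2×2 submatrix of C formed by columns 1, 2: [[1, -4], [-4, 2]]. Its determinant is 1·2 - (-4)·(-4) = 2 - 16 = -14 ≠ 0.
So rank(C) ≥ 2; since C has 2 rows, rank(C) = 2.
rank(C) = 2 = n, so the pair (A, B) is completely controllable.

2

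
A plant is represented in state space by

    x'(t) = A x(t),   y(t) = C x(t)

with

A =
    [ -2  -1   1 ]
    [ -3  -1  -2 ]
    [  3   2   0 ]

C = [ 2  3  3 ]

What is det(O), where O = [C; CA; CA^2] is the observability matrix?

41

CA = [[-4, 1, -4]]
CA^2 = [[-7, -5, -6]]
Observability matrix O = [C; CA; CA^2] = [[2, 3, 3], [-4, 1, -4], [-7, -5, -6]]
Expanding along the first row, det(O) = 2·(1·(-6) - (-4)·(-5)) - 3·((-4)·(-6) - (-4)·(-7)) + 3·((-4)·(-5) - 1·(-7)) = 2·(-26) - 3·(-4) + 3·27 = 41
Since det(O) ≠ 0, rank(O) = 3 and the system is completely observable.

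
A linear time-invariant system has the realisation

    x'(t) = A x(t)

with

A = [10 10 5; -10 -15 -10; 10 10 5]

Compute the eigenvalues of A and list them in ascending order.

-5, 0, 5

det(sI - A) = s^3 - (tr A)s^2 + (M11 + M22 + M33)s - det A, where Mii is the 2×2 principal minor of A obtained by deleting row i and column i.
tr A = 10 + (-15) + 5 = 0; M11 = (-15)·5 - (-10)·10 = -75 - (-100) = 25; M22 = 10·5 - 5·10 = 50 - 50 = 0; M33 = 10·(-15) - 10·(-10) = -150 - (-100) = -50; sum of minors = -25.
det A = 10·((-15)·5 - (-10)·10) - 10·((-10)·5 - (-10)·10) + 5·((-10)·10 - (-15)·10) = 10·25 - 10·50 + 5·50 = 0.
So p(s) = det(sI - A) = s^3 - 25s.
The constant term is 0, so p(s) = s(s^2 - 25).
Factor s^2 - 25: two numbers with sum 0 and product -25 are 5 and -5, so s^2 - 25 = (s - 5)(s + 5).
Hence p(s) = s (s - 5) (s + 5), with roots -5, 0, 5.
At least one eigenvalue has non-negative real part, so the system is not asymptotically stable.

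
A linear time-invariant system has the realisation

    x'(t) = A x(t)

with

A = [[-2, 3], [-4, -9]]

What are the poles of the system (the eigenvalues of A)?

-6, -5

det(sI - A) = s^2 - (tr A)s + det A, with tr A = (-2) + (-9) = -11 and det A = (-2)·(-9) - 3·(-4) = 18 - (-12) = 30.
So p(s) = det(sI - A) = s^2 + 11s + 30.
Factor s^2 + 11s + 30: two numbers with sum -11 and product 30 are -5 and -6, so s^2 + 11s + 30 = (s + 5)(s + 6).
Hence p(s) = (s + 5) (s + 6), with roots -6, -5.
All eigenvalues have negative real part, so the system is asymptotically stable.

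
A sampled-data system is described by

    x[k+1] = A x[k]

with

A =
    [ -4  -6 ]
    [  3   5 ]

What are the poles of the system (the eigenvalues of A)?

det(zI - A) = z^2 - (tr A)z + det A, with tr A = (-4) + 5 = 1 and det A = (-4)·5 - (-6)·3 = -20 - (-18) = -2.
So p(z) = det(zI - A) = z^2 - z - 2.
Factor z^2 - z - 2: two numbers with sum 1 and product -2 are 2 and -1, so z^2 - z - 2 = (z - 2)(z + 1).
Hence p(z) = (z - 2) (z + 1), with roots -1, 2.

-1, 2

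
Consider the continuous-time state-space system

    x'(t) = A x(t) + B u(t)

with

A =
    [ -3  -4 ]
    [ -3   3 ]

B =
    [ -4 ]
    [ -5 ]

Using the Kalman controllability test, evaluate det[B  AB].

172

AB = [[32], [-3]]
Controllability matrix C = [B  AB] = [[-4, 32], [-5, -3]]
det(C) = (-4)·(-3) - 32·(-5) = 12 - (-160) = 172
Since det(C) ≠ 0, rank(C) = 2 and the system is completely controllable.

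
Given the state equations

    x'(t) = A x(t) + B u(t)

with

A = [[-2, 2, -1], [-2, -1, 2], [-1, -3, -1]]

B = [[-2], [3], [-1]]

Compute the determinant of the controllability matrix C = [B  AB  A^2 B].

1163

AB = [[11], [-1], [-6]]
A^2B = [[-18], [-33], [-2]]
Controllability matrix C = [B  AB  A^2B] = [[-2, 11, -18], [3, -1, -33], [-1, -6, -2]]
Expanding along the first row, det(C) = (-2)·((-1)·(-2) - (-33)·(-6)) - 11·(3·(-2) - (-33)·(-1)) + (-18)·(3·(-6) - (-1)·(-1)) = (-2)·(-196) - 11·(-39) + (-18)·(-19) = 1163
Since det(C) ≠ 0, rank(C) = 3 and the system is completely controllable.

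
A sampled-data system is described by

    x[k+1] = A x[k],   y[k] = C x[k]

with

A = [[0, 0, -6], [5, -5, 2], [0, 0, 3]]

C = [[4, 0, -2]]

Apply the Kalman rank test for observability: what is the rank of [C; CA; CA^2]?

CA = [[0, 0, -30]]
CA^2 = [[0, 0, -90]]
Observability matrix O = [C; CA; CA^2] = [[4, 0, -2], [0, 0, -30], [0, 0, -90]]
Column 2 of O is identically zero, so rank(O) ≤ 2.
The 2×2 minor from rows 1, 2, columns 1, 3 is 4·(-30) - (-2)·0 = -120 - 0 = -120 ≠ 0, so rank(O) = 2.
rank(O) = 2 < n = 3, so the pair (A, C) is not completely observable.

2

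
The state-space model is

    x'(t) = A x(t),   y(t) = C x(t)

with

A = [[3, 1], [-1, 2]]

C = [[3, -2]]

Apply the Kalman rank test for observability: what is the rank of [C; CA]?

2

CA = [[11, -1]]
Observability matrix O = [C; CA] = [[3, -2], [11, -1]]
det(O) = 3·(-1) - (-2)·11 = -3 - (-22) = 19 ≠ 0, so rank(O) = 2.
rank(O) = 2 = n, so the pair (A, C) is completely observable.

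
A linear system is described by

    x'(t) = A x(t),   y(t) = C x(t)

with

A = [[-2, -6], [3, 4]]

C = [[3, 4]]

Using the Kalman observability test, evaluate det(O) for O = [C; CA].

CA = [[6, -2]]
Observability matrix O = [C; CA] = [[3, 4], [6, -2]]
det(O) = 3·(-2) - 4·6 = -6 - 24 = -30
Since det(O) ≠ 0, rank(O) = 2 and the system is completely observable.

-30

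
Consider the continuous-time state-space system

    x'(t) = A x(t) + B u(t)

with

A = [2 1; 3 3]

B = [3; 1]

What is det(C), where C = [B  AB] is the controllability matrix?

29

AB = [[7], [12]]
Controllability matrix C = [B  AB] = [[3, 7], [1, 12]]
det(C) = 3·12 - 7·1 = 36 - 7 = 29
Since det(C) ≠ 0, rank(C) = 2 and the system is completely controllable.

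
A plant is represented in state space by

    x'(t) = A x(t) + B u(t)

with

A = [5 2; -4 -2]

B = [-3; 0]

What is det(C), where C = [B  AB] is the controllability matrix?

AB = [[-15], [12]]
Controllability matrix C = [B  AB] = [[-3, -15], [0, 12]]
det(C) = (-3)·12 - (-15)·0 = -36 - 0 = -36
Since det(C) ≠ 0, rank(C) = 2 and the system is completely controllable.

-36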